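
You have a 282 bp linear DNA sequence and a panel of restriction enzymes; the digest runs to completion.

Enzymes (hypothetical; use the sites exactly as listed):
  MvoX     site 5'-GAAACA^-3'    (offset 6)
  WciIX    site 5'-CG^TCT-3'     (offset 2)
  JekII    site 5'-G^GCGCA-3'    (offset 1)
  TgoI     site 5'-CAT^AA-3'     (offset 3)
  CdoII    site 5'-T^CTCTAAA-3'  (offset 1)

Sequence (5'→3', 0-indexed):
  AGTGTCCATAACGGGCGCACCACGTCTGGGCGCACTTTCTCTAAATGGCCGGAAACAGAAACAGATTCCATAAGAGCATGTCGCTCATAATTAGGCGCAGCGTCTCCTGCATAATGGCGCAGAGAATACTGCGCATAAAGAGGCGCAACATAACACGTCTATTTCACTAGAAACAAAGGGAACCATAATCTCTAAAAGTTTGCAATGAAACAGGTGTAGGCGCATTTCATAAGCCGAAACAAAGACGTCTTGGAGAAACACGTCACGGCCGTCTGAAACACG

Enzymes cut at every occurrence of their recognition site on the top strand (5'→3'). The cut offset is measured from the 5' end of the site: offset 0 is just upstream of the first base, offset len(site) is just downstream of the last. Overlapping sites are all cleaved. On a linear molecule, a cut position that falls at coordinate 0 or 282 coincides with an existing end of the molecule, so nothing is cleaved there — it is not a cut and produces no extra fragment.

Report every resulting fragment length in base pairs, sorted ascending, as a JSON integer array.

Site scan:
  MvoX GAAACA/6: at [51, 57, 169, 206, 235, 254, 274] ⇒ [57, 63, 175, 212, 241, 260, 280]
  WciIX CGTCT/2: at [22, 100, 155, 245, 269] ⇒ [24, 102, 157, 247, 271]
  JekII GGCGCA/1: at [13, 28, 93, 115, 141, 218] ⇒ [14, 29, 94, 116, 142, 219]
  TgoI CATAA/3: at [6, 68, 85, 109, 133, 148, 183, 227] ⇒ [9, 71, 88, 112, 136, 151, 186, 230]
  CdoII TCTCTAAA/1: at [37, 188] ⇒ [38, 189]

Pooled cuts: [9, 14, 24, 29, 38, 57, 63, 71, 88, 94, 102, 112, 116, 136, 142, 151, 157, 175, 186, 189, 212, 219, 230, 241, 247, 260, 271, 280]

Fragments:
  [0,9): 9 bp
  [9,14): 5 bp
  [14,24): 10 bp
  [24,29): 5 bp
  [29,38): 9 bp
  [38,57): 19 bp
  [57,63): 6 bp
  [63,71): 8 bp
  [71,88): 17 bp
  [88,94): 6 bp
  [94,102): 8 bp
  [102,112): 10 bp
  [112,116): 4 bp
  [116,136): 20 bp
  [136,142): 6 bp
  [142,151): 9 bp
  [151,157): 6 bp
  [157,175): 18 bp
  [175,186): 11 bp
  [186,189): 3 bp
  [189,212): 23 bp
  [212,219): 7 bp
  [219,230): 11 bp
  [230,241): 11 bp
  [241,247): 6 bp
  [247,260): 13 bp
  [260,271): 11 bp
  [271,280): 9 bp
  [280,282): 2 bp

[2,3,4,5,5,6,6,6,6,6,7,8,8,9,9,9,9,10,10,11,11,11,11,13,17,18,19,20,23]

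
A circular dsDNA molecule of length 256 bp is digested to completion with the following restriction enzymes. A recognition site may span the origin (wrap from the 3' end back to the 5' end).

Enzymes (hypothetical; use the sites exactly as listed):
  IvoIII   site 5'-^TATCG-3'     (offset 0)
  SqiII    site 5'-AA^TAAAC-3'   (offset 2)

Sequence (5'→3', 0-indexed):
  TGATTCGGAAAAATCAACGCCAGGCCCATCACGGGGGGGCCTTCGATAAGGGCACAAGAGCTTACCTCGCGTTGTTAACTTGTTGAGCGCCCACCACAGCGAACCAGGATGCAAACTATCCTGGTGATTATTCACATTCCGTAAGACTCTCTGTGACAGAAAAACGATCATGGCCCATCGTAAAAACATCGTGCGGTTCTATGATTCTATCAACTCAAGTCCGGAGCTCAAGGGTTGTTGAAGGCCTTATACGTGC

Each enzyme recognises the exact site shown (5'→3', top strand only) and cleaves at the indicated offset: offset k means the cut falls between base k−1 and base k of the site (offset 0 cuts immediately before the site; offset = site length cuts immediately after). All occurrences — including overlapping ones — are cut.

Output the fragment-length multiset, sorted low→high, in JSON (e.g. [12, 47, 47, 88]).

Scan for sites:
  IvoIII (TATCG, off=0): no sites
  SqiII (AATAAAC, off=2): no sites

All cut coordinates (distinct, sorted): ∅

Fragments:
  no cuts → one circular fragment of 256 bp

[256]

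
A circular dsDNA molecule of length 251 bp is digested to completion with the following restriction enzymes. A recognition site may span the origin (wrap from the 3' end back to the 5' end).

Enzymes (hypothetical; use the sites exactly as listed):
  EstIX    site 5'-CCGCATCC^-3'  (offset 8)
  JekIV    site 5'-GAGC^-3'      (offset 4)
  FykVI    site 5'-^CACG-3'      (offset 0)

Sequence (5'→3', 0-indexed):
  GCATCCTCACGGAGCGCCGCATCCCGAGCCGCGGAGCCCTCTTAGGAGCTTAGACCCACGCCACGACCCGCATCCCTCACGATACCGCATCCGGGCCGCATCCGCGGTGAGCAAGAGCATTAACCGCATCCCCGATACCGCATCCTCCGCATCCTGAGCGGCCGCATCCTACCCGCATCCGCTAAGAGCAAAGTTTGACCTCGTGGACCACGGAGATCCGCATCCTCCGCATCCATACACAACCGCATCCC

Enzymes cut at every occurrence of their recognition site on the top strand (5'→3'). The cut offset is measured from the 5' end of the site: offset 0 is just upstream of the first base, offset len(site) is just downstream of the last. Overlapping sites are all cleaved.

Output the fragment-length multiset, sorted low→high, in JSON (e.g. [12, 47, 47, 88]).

[1,2,5,5,5,6,7,7,8,8,9,9,9,9,9,10,11,11,12,13,14,14,15,16,17,19]

Site scan:
  EstIX CCGCATCC/8: at [16, 67, 84, 95, 123, 137, 146, 161, 172, 217, 226, 242, 249] ⇒ [6, 24, 75, 92, 103, 131, 145, 154, 169, 180, 225, 234, 250]
  JekIV GAGC/4: at [11, 25, 33, 45, 108, 114, 155, 185] ⇒ [15, 29, 37, 49, 112, 118, 159, 189]
  FykVI CACG/0: at [7, 56, 61, 77, 208] ⇒ [7, 56, 61, 77, 208]

Pooled cuts: [6, 7, 15, 24, 29, 37, 49, 56, 61, 75, 77, 92, 103, 112, 118, 131, 145, 154, 159, 169, 180, 189, 208, 225, 234, 250]

Fragment lengths:
  6→7: 1 bp
  7→15: 8 bp
  15→24: 9 bp
  24→29: 5 bp
  29→37: 8 bp
  37→49: 12 bp
  49→56: 7 bp
  56→61: 5 bp
  61→75: 14 bp
  75→77: 2 bp
  77→92: 15 bp
  92→103: 11 bp
  103→112: 9 bp
  112→118: 6 bp
  118→131: 13 bp
  131→145: 14 bp
  145→154: 9 bp
  154→159: 5 bp
  159→169: 10 bp
  169→180: 11 bp
  180→189: 9 bp
  189→208: 19 bp
  208→225: 17 bp
  225→234: 9 bp
  234→250: 16 bp
  250→6 (wrap): 251-250+6 = 7 bp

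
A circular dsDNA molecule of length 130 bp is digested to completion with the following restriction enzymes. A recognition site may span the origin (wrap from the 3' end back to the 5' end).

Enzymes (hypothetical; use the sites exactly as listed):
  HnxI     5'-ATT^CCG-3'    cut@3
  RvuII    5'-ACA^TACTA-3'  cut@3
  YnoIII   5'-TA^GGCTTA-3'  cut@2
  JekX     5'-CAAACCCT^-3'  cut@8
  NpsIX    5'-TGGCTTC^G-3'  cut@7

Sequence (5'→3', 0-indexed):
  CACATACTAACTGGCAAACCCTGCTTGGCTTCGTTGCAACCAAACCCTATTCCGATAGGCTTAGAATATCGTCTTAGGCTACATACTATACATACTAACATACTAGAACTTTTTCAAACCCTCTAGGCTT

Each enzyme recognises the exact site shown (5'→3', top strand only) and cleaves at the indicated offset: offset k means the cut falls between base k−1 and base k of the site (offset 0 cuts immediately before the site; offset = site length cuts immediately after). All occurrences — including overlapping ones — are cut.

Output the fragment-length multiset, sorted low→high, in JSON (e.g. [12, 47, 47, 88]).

Per-enzyme occurrences:
  HnxI (ATTCCG, off=3): starts [48] → cuts [51]
  RvuII (ACATACTA, off=3): starts [1, 80, 89, 97] → cuts [4, 83, 92, 100]
  YnoIII (TAGGCTTA, off=2): starts [55] → cuts [57]
  JekX (CAAACCCT, off=8): starts [14, 40, 114] → cuts [22, 48, 122]
  NpsIX (TGGCTTCG, off=7): starts [25] → cuts [32]

All cut coordinates (distinct, sorted): [4, 22, 32, 48, 51, 57, 83, 92, 100, 122]

Fragments:
  4→22: 18 bp
  22→32: 10 bp
  32→48: 16 bp
  48→51: 3 bp
  51→57: 6 bp
  57→83: 26 bp
  83→92: 9 bp
  92→100: 8 bp
  100→122: 22 bp
  122→4 (wrap): 130-122+4 = 12 bp

[3,6,8,9,10,12,16,18,22,26]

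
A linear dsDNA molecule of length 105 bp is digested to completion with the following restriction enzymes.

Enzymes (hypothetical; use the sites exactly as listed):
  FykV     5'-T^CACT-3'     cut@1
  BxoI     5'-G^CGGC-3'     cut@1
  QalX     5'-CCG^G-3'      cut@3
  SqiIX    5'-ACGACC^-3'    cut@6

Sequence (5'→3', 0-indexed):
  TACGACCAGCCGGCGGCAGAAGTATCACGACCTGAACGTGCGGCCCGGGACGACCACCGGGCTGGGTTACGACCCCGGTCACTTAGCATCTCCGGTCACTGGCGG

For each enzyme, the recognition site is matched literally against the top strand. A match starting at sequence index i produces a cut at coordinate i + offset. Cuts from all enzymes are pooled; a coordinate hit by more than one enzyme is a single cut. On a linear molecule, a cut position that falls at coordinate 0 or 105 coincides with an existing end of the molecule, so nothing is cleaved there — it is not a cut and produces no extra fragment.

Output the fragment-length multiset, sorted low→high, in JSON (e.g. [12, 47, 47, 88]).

Per-enzyme occurrences:
  FykV (TCACT, off=1): starts [78, 95] → cuts [79, 96]
  BxoI (GCGGC, off=1): starts [12, 39] → cuts [13, 40]
  QalX (CCGG, off=3): starts [9, 44, 56, 74, 91] → cuts [12, 47, 59, 77, 94]
  SqiIX (ACGACC, off=6): starts [1, 26, 49, 68] → cuts [7, 32, 55, 74]

All cut coordinates (distinct, sorted): [7, 12, 13, 32, 40, 47, 55, 59, 74, 77, 79, 94, 96]

Fragment lengths:
  [0,7): 7 bp
  [7,12): 5 bp
  [12,13): 1 bp
  [13,32): 19 bp
  [32,40): 8 bp
  [40,47): 7 bp
  [47,55): 8 bp
  [55,59): 4 bp
  [59,74): 15 bp
  [74,77): 3 bp
  [77,79): 2 bp
  [79,94): 15 bp
  [94,96): 2 bp
  [96,105): 9 bp

[1,2,2,3,4,5,7,7,8,8,9,15,15,19]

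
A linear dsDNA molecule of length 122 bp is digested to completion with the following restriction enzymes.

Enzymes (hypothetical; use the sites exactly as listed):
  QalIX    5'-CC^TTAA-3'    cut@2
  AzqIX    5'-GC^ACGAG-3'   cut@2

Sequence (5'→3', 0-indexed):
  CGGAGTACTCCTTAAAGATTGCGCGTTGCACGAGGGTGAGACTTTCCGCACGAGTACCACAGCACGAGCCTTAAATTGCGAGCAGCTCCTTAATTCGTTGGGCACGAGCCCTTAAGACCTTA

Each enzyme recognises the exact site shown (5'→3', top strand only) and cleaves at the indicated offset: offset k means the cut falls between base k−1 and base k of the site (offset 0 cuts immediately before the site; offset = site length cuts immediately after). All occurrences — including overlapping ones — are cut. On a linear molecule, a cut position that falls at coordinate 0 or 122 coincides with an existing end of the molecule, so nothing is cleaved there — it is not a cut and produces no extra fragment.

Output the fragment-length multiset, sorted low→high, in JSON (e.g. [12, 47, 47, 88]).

[7,8,11,11,14,14,18,19,20]

Scan for sites:
  QalIX CCTTAA/2: at [9, 68, 87, 109] ⇒ [11, 70, 89, 111]
  AzqIX GCACGAG/2: at [27, 47, 61, 101] ⇒ [29, 49, 63, 103]

All cut coordinates (distinct, sorted): [11, 29, 49, 63, 70, 89, 103, 111]

Fragment lengths:
  [0,11): 11 bp
  [11,29): 18 bp
  [29,49): 20 bp
  [49,63): 14 bp
  [63,70): 7 bp
  [70,89): 19 bp
  [89,103): 14 bp
  [103,111): 8 bp
  [111,122): 11 bp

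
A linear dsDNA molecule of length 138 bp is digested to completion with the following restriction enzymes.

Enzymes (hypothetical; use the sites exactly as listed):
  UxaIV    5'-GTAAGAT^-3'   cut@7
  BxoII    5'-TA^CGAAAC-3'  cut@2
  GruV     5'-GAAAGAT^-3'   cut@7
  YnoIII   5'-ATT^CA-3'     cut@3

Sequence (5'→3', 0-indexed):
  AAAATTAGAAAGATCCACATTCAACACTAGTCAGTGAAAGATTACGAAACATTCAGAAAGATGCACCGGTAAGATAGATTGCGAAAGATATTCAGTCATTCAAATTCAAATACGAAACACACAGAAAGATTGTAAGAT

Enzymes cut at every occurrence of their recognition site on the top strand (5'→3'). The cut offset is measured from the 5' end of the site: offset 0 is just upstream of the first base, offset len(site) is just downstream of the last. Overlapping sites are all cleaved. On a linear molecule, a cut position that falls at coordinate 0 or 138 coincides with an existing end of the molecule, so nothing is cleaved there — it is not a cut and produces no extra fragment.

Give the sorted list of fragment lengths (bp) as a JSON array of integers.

[2,3,6,6,7,8,8,9,9,13,14,14,18,21]

Site scan:
  UxaIV (GTAAGAT, off=7): starts [68, 131] → cuts [75] (position 138 is a terminus of the linear molecule — no cut)
  BxoII (TACGAAAC, off=2): starts [42, 110] → cuts [44, 112]
  GruV (GAAAGAT, off=7): starts [7, 35, 55, 82, 123] → cuts [14, 42, 62, 89, 130]
  YnoIII (ATTCA, off=3): starts [18, 50, 89, 97, 103] → cuts [21, 53, 92, 100, 106]

Pooled cuts: [14, 21, 42, 44, 53, 62, 75, 89, 92, 100, 106, 112, 130]

Fragments:
  [0,14): 14 bp
  [14,21): 7 bp
  [21,42): 21 bp
  [42,44): 2 bp
  [44,53): 9 bp
  [53,62): 9 bp
  [62,75): 13 bp
  [75,89): 14 bp
  [89,92): 3 bp
  [92,100): 8 bp
  [100,106): 6 bp
  [106,112): 6 bp
  [112,130): 18 bp
  [130,138): 8 bp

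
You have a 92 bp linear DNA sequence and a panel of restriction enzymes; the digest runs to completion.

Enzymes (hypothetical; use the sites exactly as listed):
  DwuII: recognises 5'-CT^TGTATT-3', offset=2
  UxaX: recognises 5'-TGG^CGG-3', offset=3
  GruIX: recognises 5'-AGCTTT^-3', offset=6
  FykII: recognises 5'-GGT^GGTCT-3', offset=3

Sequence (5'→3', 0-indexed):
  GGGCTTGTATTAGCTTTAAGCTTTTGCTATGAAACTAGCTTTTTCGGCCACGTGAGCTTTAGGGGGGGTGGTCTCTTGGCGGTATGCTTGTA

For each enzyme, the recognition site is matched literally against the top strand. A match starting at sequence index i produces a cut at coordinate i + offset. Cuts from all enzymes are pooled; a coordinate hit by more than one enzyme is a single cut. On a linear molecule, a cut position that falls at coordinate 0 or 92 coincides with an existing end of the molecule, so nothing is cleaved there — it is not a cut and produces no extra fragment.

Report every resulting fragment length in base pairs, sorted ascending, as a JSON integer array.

[5,7,9,10,12,13,18,18]

Per-enzyme occurrences:
  DwuII (CTTGTATT, off=2): starts [3] → cuts [5]
  UxaX (TGGCGG, off=3): starts [76] → cuts [79]
  GruIX (AGCTTT, off=6): starts [11, 18, 36, 54] → cuts [17, 24, 42, 60]
  FykII (GGTGGTCT, off=3): starts [66] → cuts [69]

Pooled cuts: [5, 17, 24, 42, 60, 69, 79]

Fragments:
  [0,5): 5 bp
  [5,17): 12 bp
  [17,24): 7 bp
  [24,42): 18 bp
  [42,60): 18 bp
  [60,69): 9 bp
  [69,79): 10 bp
  [79,92): 13 bp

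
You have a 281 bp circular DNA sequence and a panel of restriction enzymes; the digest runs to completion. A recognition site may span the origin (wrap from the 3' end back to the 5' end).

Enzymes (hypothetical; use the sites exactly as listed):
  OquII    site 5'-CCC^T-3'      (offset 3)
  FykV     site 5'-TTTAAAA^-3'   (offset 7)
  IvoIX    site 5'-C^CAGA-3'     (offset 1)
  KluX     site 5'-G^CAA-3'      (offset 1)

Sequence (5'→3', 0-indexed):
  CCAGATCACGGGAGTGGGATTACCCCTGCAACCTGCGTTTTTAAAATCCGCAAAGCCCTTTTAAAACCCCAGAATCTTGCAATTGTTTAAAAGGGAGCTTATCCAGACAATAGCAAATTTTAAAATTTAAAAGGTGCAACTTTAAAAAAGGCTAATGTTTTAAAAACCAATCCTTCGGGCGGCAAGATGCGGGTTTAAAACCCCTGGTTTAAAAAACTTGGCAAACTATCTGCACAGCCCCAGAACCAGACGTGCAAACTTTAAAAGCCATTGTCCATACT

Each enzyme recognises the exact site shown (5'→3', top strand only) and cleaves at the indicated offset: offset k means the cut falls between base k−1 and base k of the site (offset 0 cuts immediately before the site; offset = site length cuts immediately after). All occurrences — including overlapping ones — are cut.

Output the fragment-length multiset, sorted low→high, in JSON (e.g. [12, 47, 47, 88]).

Scan for sites:
  OquII CCCT/3: at [23, 55, 201] ⇒ [26, 58, 204]
  FykV TTTAAAA/7: at [39, 59, 85, 118, 125, 140, 158, 193, 207, 259] ⇒ [46, 66, 92, 125, 132, 147, 165, 200, 214, 266]
  IvoIX CCAGA/1: at [0, 68, 102, 239, 245] ⇒ [1, 69, 103, 240, 246]
  KluX GCAA/1: at [27, 49, 78, 112, 135, 181, 220, 253] ⇒ [28, 50, 79, 113, 136, 182, 221, 254]

Pooled cuts: [1, 26, 28, 46, 50, 58, 66, 69, 79, 92, 103, 113, 125, 132, 136, 147, 165, 182, 200, 204, 214, 221, 240, 246, 254, 266]

Fragment lengths:
  1→26: 25 bp
  26→28: 2 bp
  28→46: 18 bp
  46→50: 4 bp
  50→58: 8 bp
  58→66: 8 bp
  66→69: 3 bp
  69→79: 10 bp
  79→92: 13 bp
  92→103: 11 bp
  103→113: 10 bp
  113→125: 12 bp
  125→132: 7 bp
  132→136: 4 bp
  136→147: 11 bp
  147→165: 18 bp
  165→182: 17 bp
  182→200: 18 bp
  200→204: 4 bp
  204→214: 10 bp
  214→221: 7 bp
  221→240: 19 bp
  240→246: 6 bp
  246→254: 8 bp
  254→266: 12 bp
  266→1 (wrap): 281-266+1 = 16 bp

[2,3,4,4,4,6,7,7,8,8,8,10,10,10,11,11,12,12,13,16,17,18,18,18,19,25]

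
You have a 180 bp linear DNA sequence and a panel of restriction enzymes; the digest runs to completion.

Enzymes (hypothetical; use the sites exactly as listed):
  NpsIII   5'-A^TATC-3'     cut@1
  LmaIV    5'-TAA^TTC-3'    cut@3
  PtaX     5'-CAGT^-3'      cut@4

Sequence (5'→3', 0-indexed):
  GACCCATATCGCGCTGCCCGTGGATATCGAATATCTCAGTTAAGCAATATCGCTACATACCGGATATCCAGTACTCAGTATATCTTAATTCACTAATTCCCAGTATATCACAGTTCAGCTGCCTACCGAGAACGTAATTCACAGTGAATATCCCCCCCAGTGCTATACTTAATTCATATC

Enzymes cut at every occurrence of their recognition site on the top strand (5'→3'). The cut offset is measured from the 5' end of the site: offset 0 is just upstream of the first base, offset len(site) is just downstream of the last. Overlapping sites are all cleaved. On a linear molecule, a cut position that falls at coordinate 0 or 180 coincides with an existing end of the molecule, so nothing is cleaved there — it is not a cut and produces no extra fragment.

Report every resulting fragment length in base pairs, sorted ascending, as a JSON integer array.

Per-enzyme occurrences:
  NpsIII (ATATC, off=1): starts [5, 23, 30, 46, 63, 79, 104, 147, 175] → cuts [6, 24, 31, 47, 64, 80, 105, 148, 176]
  LmaIV (TAATTC, off=3): starts [85, 93, 134, 169] → cuts [88, 96, 137, 172]
  PtaX (CAGT, off=4): starts [36, 68, 75, 100, 110, 141, 157] → cuts [40, 72, 79, 104, 114, 145, 161]

All cut coordinates (distinct, sorted): [6, 24, 31, 40, 47, 64, 72, 79, 80, 88, 96, 104, 105, 114, 137, 145, 148, 161, 172, 176]

Fragments:
  [0,6): 6 bp
  [6,24): 18 bp
  [24,31): 7 bp
  [31,40): 9 bp
  [40,47): 7 bp
  [47,64): 17 bp
  [64,72): 8 bp
  [72,79): 7 bp
  [79,80): 1 bp
  [80,88): 8 bp
  [88,96): 8 bp
  [96,104): 8 bp
  [104,105): 1 bp
  [105,114): 9 bp
  [114,137): 23 bp
  [137,145): 8 bp
  [145,148): 3 bp
  [148,161): 13 bp
  [161,172): 11 bp
  [172,176): 4 bp
  [176,180): 4 bp

[1,1,3,4,4,6,7,7,7,8,8,8,8,8,9,9,11,13,17,18,23]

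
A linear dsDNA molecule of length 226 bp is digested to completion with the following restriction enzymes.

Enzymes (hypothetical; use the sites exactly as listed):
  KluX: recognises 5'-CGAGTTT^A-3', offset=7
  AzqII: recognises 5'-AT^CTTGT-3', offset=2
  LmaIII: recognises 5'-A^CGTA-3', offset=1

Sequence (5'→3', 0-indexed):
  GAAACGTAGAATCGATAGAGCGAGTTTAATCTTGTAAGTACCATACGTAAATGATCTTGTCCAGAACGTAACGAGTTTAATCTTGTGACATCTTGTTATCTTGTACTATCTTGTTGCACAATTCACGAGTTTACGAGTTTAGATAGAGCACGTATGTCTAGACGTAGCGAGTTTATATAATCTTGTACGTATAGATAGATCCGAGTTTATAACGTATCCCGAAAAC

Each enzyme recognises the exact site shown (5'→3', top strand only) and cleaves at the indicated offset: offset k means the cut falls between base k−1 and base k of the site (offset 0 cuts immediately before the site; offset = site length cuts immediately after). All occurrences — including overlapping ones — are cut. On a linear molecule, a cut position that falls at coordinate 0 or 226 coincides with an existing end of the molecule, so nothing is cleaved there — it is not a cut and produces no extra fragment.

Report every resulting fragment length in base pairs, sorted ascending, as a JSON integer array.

[3,3,4,4,6,7,8,8,10,10,10,10,11,12,12,12,14,15,21,23,23]

Per-enzyme occurrences:
  KluX CGAGTTTA/7: at [20, 71, 125, 133, 167, 201] ⇒ [27, 78, 132, 140, 174, 208]
  AzqII ATCTTGT/2: at [28, 53, 79, 89, 97, 107, 179] ⇒ [30, 55, 81, 91, 99, 109, 181]
  LmaIII ACGTA/1: at [3, 44, 65, 149, 161, 186, 211] ⇒ [4, 45, 66, 150, 162, 187, 212]

Pooled cuts: [4, 27, 30, 45, 55, 66, 78, 81, 91, 99, 109, 132, 140, 150, 162, 174, 181, 187, 208, 212]

Fragment lengths:
  [0,4): 4 bp
  [4,27): 23 bp
  [27,30): 3 bp
  [30,45): 15 bp
  [45,55): 10 bp
  [55,66): 11 bp
  [66,78): 12 bp
  [78,81): 3 bp
  [81,91): 10 bp
  [91,99): 8 bp
  [99,109): 10 bp
  [109,132): 23 bp
  [132,140): 8 bp
  [140,150): 10 bp
  [150,162): 12 bp
  [162,174): 12 bp
  [174,181): 7 bp
  [181,187): 6 bp
  [187,208): 21 bp
  [208,212): 4 bp
  [212,226): 14 bp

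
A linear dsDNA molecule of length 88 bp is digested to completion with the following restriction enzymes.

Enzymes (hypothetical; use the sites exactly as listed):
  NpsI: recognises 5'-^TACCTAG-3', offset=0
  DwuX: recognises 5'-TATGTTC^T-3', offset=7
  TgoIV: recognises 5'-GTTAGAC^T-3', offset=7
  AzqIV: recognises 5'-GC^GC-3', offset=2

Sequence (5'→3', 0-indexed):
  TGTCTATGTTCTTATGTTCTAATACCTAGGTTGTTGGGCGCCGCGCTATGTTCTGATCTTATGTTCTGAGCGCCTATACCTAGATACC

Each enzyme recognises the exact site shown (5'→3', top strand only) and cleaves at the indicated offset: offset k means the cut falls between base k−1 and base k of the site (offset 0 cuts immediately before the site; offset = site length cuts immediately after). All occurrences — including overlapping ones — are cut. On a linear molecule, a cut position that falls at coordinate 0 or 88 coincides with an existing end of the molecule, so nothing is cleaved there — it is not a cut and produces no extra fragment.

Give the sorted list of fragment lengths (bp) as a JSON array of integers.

[3,5,5,5,8,9,11,12,13,17]

Site scan:
  NpsI (TACCTAG, off=0): starts [22, 76] → cuts [22, 76]
  DwuX (TATGTTCT, off=7): starts [4, 12, 46, 59] → cuts [11, 19, 53, 66]
  TgoIV (GTTAGACT, off=7): no sites
  AzqIV (GCGC, off=2): starts [37, 42, 69] → cuts [39, 44, 71]

All cut coordinates (distinct, sorted): [11, 19, 22, 39, 44, 53, 66, 71, 76]

Fragment lengths:
  [0,11): 11 bp
  [11,19): 8 bp
  [19,22): 3 bp
  [22,39): 17 bp
  [39,44): 5 bp
  [44,53): 9 bp
  [53,66): 13 bp
  [66,71): 5 bp
  [71,76): 5 bp
  [76,88): 12 bp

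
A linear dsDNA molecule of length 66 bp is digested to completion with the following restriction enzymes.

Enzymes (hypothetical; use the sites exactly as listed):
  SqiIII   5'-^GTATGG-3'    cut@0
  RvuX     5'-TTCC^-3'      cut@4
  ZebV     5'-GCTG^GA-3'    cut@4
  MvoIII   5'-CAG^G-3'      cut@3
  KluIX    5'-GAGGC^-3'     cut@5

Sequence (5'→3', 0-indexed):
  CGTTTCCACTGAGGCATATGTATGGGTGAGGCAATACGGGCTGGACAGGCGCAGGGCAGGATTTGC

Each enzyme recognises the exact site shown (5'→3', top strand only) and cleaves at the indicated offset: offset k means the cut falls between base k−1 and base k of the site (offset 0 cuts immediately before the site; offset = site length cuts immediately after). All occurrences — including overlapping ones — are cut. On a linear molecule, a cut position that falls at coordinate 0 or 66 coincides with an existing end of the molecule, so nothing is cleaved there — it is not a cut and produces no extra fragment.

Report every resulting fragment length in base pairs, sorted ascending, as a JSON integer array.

[4,5,5,6,7,7,8,11,13]

Site scan:
  SqiIII GTATGG/0: at [19] ⇒ [19]
  RvuX TTCC/4: at [3] ⇒ [7]
  ZebV GCTGGA/4: at [39] ⇒ [43]
  MvoIII CAGG/3: at [45, 51, 56] ⇒ [48, 54, 59]
  KluIX GAGGC/5: at [10, 27] ⇒ [15, 32]

All cut coordinates (distinct, sorted): [7, 15, 19, 32, 43, 48, 54, 59]

Fragment lengths:
  [0,7): 7 bp
  [7,15): 8 bp
  [15,19): 4 bp
  [19,32): 13 bp
  [32,43): 11 bp
  [43,48): 5 bp
  [48,54): 6 bp
  [54,59): 5 bp
  [59,66): 7 bp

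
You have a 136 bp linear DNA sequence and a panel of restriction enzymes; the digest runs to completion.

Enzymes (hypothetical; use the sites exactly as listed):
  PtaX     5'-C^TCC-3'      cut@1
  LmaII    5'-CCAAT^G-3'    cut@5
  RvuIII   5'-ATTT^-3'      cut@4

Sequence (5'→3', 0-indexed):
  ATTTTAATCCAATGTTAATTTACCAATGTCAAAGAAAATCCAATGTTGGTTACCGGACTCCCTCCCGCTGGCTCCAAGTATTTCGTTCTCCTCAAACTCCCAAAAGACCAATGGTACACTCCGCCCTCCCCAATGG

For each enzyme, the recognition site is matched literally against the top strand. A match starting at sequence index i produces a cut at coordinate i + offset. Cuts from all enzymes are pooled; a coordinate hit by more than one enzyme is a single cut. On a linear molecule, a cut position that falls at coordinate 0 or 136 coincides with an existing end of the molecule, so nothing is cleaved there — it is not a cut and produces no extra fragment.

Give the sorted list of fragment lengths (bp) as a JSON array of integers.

[2,4,4,5,6,7,7,8,8,9,9,10,11,14,15,17]

Scan for sites:
  PtaX (CTCC, off=1): starts [57, 61, 71, 87, 96, 118, 125] → cuts [58, 62, 72, 88, 97, 119, 126]
  LmaII (CCAATG, off=5): starts [8, 22, 39, 107, 129] → cuts [13, 27, 44, 112, 134]
  RvuIII (ATTT, off=4): starts [0, 17, 79] → cuts [4, 21, 83]

All cut coordinates (distinct, sorted): [4, 13, 21, 27, 44, 58, 62, 72, 83, 88, 97, 112, 119, 126, 134]

Fragment lengths:
  [0,4): 4 bp
  [4,13): 9 bp
  [13,21): 8 bp
  [21,27): 6 bp
  [27,44): 17 bp
  [44,58): 14 bp
  [58,62): 4 bp
  [62,72): 10 bp
  [72,83): 11 bp
  [83,88): 5 bp
  [88,97): 9 bp
  [97,112): 15 bp
  [112,119): 7 bp
  [119,126): 7 bp
  [126,134): 8 bp
  [134,136): 2 bp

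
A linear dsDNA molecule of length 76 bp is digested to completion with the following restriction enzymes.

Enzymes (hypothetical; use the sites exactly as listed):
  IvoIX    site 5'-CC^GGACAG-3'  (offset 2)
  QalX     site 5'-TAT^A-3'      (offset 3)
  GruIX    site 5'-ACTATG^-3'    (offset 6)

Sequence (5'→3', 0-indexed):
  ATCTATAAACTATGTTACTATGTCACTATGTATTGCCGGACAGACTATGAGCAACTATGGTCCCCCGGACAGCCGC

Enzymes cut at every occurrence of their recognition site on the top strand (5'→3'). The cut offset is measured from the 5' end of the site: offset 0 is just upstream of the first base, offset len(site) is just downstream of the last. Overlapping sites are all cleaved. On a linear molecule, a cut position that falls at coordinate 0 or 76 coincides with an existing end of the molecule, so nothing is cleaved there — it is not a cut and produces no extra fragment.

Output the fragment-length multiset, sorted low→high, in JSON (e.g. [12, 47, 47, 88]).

Per-enzyme occurrences:
  IvoIX CCGGACAG/2: at [35, 64] ⇒ [37, 66]
  QalX TATA/3: at [3] ⇒ [6]
  GruIX ACTATG/6: at [8, 16, 24, 43, 53] ⇒ [14, 22, 30, 49, 59]

Pooled cuts: [6, 14, 22, 30, 37, 49, 59, 66]

Fragment lengths:
  [0,6): 6 bp
  [6,14): 8 bp
  [14,22): 8 bp
  [22,30): 8 bp
  [30,37): 7 bp
  [37,49): 12 bp
  [49,59): 10 bp
  [59,66): 7 bp
  [66,76): 10 bp

[6,7,7,8,8,8,10,10,12]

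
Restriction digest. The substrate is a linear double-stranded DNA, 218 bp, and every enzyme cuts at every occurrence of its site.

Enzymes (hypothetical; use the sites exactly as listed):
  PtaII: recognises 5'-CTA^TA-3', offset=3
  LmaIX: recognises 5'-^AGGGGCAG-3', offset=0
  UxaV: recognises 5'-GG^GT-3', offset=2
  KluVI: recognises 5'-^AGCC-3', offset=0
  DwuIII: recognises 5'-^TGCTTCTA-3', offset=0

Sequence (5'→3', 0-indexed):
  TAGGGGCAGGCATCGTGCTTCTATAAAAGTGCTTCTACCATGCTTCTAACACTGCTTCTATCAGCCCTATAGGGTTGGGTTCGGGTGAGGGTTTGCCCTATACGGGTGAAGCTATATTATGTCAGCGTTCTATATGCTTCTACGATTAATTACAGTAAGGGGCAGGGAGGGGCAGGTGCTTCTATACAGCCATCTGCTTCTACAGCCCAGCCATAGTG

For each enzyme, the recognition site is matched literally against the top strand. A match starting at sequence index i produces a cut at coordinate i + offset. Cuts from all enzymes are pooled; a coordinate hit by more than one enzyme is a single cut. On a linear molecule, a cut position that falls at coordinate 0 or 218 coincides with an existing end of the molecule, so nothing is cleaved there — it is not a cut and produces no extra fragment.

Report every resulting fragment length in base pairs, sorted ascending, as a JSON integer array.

Site scan:
  PtaII CTATA/3: at [20, 66, 97, 111, 129, 181] ⇒ [23, 69, 100, 114, 132, 184]
  LmaIX AGGGGCAG/0: at [1, 157, 167] ⇒ [1, 157, 167]
  UxaV GGGT/2: at [71, 76, 82, 88, 103] ⇒ [73, 78, 84, 90, 105]
  KluVI AGCC/0: at [62, 187, 203, 208] ⇒ [62, 187, 203, 208]
  DwuIII TGCTTCTA/0: at [15, 29, 40, 52, 134, 176, 194] ⇒ [15, 29, 40, 52, 134, 176, 194]

All cut coordinates (distinct, sorted): [1, 15, 23, 29, 40, 52, 62, 69, 73, 78, 84, 90, 100, 105, 114, 132, 134, 157, 167, 176, 184, 187, 194, 203, 208]

Fragment lengths:
  [0,1): 1 bp
  [1,15): 14 bp
  [15,23): 8 bp
  [23,29): 6 bp
  [29,40): 11 bp
  [40,52): 12 bp
  [52,62): 10 bp
  [62,69): 7 bp
  [69,73): 4 bp
  [73,78): 5 bp
  [78,84): 6 bp
  [84,90): 6 bp
  [90,100): 10 bp
  [100,105): 5 bp
  [105,114): 9 bp
  [114,132): 18 bp
  [132,134): 2 bp
  [134,157): 23 bp
  [157,167): 10 bp
  [167,176): 9 bp
  [176,184): 8 bp
  [184,187): 3 bp
  [187,194): 7 bp
  [194,203): 9 bp
  [203,208): 5 bp
  [208,218): 10 bp

[1,2,3,4,5,5,5,6,6,6,7,7,8,8,9,9,9,10,10,10,10,11,12,14,18,23]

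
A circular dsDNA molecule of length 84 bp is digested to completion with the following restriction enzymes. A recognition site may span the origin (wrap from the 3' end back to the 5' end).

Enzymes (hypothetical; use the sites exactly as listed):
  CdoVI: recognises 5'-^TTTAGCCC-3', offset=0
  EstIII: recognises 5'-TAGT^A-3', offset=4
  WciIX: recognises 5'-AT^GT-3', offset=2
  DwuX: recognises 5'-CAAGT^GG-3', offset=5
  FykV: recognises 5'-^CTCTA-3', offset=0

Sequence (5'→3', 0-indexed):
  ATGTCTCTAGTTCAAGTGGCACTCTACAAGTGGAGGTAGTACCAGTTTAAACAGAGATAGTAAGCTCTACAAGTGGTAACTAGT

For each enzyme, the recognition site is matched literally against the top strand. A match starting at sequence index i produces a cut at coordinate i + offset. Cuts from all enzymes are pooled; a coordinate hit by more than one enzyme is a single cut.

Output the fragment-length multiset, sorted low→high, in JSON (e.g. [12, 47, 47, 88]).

Per-enzyme occurrences:
  CdoVI (TTTAGCCC, off=0): no sites
  EstIII (TAGTA, off=4): starts [36, 57, 80] → cuts [0, 40, 61]
  WciIX (ATGT, off=2): starts [0] → cuts [2]
  DwuX (CAAGTGG, off=5): starts [12, 26, 69] → cuts [17, 31, 74]
  FykV (CTCTA, off=0): starts [4, 21, 64] → cuts [4, 21, 64]

All cut coordinates (distinct, sorted): [0, 2, 4, 17, 21, 31, 40, 61, 64, 74]

Fragment lengths:
  0→2: 2 bp
  2→4: 2 bp
  4→17: 13 bp
  17→21: 4 bp
  21→31: 10 bp
  31→40: 9 bp
  40→61: 21 bp
  61→64: 3 bp
  64→74: 10 bp
  74→0 (wrap): 84-74+0 = 10 bp

[2,2,3,4,9,10,10,10,13,21]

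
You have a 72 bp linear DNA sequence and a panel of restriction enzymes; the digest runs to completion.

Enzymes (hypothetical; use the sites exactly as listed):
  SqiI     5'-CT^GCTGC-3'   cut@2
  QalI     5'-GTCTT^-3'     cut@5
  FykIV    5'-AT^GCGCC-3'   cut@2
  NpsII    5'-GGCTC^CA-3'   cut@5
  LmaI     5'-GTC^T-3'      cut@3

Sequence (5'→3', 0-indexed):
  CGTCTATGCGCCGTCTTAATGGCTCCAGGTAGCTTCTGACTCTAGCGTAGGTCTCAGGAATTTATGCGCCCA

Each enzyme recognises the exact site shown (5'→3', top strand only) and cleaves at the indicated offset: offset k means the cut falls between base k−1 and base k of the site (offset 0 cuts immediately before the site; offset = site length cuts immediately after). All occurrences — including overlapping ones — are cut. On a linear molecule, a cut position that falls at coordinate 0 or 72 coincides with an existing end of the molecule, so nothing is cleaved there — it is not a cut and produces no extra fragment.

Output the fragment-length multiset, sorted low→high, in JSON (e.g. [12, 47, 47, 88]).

Site scan:
  SqiI (CTGCTGC, off=2): no sites
  QalI GTCTT/5: at [12] ⇒ [17]
  FykIV ATGCGCC/2: at [5, 63] ⇒ [7, 65]
  NpsII GGCTCCA/5: at [20] ⇒ [25]
  LmaI GTCT/3: at [1, 12, 50] ⇒ [4, 15, 53]

Pooled cuts: [4, 7, 15, 17, 25, 53, 65]

Fragment lengths:
  [0,4): 4 bp
  [4,7): 3 bp
  [7,15): 8 bp
  [15,17): 2 bp
  [17,25): 8 bp
  [25,53): 28 bp
  [53,65): 12 bp
  [65,72): 7 bp

[2,3,4,7,8,8,12,28]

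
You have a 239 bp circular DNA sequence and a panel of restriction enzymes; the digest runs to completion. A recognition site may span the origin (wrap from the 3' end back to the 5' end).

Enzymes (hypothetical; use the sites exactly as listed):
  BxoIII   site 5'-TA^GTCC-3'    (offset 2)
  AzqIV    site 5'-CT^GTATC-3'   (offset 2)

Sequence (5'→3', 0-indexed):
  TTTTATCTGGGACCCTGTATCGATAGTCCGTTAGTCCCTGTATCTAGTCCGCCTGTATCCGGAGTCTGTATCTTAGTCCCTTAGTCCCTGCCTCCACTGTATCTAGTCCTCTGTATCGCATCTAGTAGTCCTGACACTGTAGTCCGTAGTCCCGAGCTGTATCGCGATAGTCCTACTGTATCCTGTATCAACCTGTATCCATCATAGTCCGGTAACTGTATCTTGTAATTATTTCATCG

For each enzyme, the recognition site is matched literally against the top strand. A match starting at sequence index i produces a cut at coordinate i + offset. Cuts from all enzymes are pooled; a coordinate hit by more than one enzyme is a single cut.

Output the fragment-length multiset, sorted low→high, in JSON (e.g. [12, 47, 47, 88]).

[6,7,7,7,7,7,8,8,8,8,8,9,10,10,11,11,12,13,14,15,15,38]

Scan for sites:
  BxoIII (TAGTCC, off=2): starts [23, 31, 44, 73, 81, 103, 125, 139, 146, 167, 204] → cuts [25, 33, 46, 75, 83, 105, 127, 141, 148, 169, 206]
  AzqIV (CTGTATC, off=2): starts [14, 37, 52, 65, 96, 110, 156, 175, 182, 192, 215] → cuts [16, 39, 54, 67, 98, 112, 158, 177, 184, 194, 217]

Pooled cuts: [16, 25, 33, 39, 46, 54, 67, 75, 83, 98, 105, 112, 127, 141, 148, 158, 169, 177, 184, 194, 206, 217]

Fragment lengths:
  16→25: 9 bp
  25→33: 8 bp
  33→39: 6 bp
  39→46: 7 bp
  46→54: 8 bp
  54→67: 13 bp
  67→75: 8 bp
  75→83: 8 bp
  83→98: 15 bp
  98→105: 7 bp
  105→112: 7 bp
  112→127: 15 bp
  127→141: 14 bp
  141→148: 7 bp
  148→158: 10 bp
  158→169: 11 bp
  169→177: 8 bp
  177→184: 7 bp
  184→194: 10 bp
  194→206: 12 bp
  206→217: 11 bp
  217→16 (wrap): 239-217+16 = 38 bp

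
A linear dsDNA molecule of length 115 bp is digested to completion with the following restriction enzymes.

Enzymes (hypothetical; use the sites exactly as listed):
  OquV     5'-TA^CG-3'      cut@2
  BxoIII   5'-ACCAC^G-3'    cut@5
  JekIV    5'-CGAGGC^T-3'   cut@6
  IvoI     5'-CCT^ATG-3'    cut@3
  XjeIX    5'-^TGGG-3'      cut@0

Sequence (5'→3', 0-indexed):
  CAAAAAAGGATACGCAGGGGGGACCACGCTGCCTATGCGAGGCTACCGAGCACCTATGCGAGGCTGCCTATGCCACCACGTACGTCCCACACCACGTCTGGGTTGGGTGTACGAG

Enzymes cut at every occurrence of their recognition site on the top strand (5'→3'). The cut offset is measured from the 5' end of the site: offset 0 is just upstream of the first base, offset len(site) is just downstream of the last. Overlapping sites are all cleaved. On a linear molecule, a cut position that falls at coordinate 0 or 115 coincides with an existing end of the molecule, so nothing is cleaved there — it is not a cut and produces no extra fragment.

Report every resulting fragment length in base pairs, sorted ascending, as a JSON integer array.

[3,3,4,5,5,7,8,9,9,10,12,12,13,15]

Per-enzyme occurrences:
  OquV TACG/2: at [10, 80, 109] ⇒ [12, 82, 111]
  BxoIII ACCACG/5: at [22, 74, 90] ⇒ [27, 79, 95]
  JekIV CGAGGCT/6: at [37, 58] ⇒ [43, 64]
  IvoI CCTATG/3: at [31, 52, 66] ⇒ [34, 55, 69]
  XjeIX TGGG/0: at [98, 103] ⇒ [98, 103]

All cut coordinates (distinct, sorted): [12, 27, 34, 43, 55, 64, 69, 79, 82, 95, 98, 103, 111]

Fragments:
  [0,12): 12 bp
  [12,27): 15 bp
  [27,34): 7 bp
  [34,43): 9 bp
  [43,55): 12 bp
  [55,64): 9 bp
  [64,69): 5 bp
  [69,79): 10 bp
  [79,82): 3 bp
  [82,95): 13 bp
  [95,98): 3 bp
  [98,103): 5 bp
  [103,111): 8 bp
  [111,115): 4 bp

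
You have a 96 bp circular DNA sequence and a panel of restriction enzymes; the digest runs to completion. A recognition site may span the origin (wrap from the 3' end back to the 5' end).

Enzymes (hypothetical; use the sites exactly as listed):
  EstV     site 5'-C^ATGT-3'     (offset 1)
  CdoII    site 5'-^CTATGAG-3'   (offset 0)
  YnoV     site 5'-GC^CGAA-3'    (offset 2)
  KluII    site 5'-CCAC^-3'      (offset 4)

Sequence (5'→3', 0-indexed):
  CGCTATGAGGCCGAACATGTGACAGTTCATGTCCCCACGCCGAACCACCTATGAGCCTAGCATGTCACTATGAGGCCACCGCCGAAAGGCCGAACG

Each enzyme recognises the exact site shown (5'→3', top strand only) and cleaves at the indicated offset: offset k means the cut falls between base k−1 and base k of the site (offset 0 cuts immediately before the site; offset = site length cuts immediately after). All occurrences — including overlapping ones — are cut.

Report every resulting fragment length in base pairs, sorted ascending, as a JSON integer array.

[2,3,5,6,8,8,8,9,10,12,12,13]

Site scan:
  EstV CATGT/1: at [15, 27, 60] ⇒ [16, 28, 61]
  CdoII CTATGAG/0: at [2, 48, 67] ⇒ [2, 48, 67]
  YnoV GCCGAA/2: at [9, 38, 80, 88] ⇒ [11, 40, 82, 90]
  KluII CCAC/4: at [34, 44, 75] ⇒ [38, 48, 79]

All cut coordinates (distinct, sorted): [2, 11, 16, 28, 38, 40, 48, 61, 67, 79, 82, 90]

Fragments:
  2→11: 9 bp
  11→16: 5 bp
  16→28: 12 bp
  28→38: 10 bp
  38→40: 2 bp
  40→48: 8 bp
  48→61: 13 bp
  61→67: 6 bp
  67→79: 12 bp
  79→82: 3 bp
  82→90: 8 bp
  90→2 (wrap): 96-90+2 = 8 bp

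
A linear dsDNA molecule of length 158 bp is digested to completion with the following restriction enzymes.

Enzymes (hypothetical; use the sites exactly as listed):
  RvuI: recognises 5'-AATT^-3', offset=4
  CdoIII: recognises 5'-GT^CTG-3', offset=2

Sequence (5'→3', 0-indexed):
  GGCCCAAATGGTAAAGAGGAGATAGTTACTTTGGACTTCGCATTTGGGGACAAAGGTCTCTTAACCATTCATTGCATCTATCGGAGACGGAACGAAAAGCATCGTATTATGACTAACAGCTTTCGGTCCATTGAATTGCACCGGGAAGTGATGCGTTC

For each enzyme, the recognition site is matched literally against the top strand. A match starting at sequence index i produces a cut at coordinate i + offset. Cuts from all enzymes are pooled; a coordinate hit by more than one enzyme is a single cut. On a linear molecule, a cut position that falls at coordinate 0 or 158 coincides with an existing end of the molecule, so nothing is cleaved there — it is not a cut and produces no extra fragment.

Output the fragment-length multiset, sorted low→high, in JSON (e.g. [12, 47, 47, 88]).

Site scan:
  RvuI AATT/4: at [133] ⇒ [137]
  CdoIII (GTCTG, off=2): no sites

Pooled cuts: [137]

Fragments:
  [0,137): 137 bp
  [137,158): 21 bp

[21,137]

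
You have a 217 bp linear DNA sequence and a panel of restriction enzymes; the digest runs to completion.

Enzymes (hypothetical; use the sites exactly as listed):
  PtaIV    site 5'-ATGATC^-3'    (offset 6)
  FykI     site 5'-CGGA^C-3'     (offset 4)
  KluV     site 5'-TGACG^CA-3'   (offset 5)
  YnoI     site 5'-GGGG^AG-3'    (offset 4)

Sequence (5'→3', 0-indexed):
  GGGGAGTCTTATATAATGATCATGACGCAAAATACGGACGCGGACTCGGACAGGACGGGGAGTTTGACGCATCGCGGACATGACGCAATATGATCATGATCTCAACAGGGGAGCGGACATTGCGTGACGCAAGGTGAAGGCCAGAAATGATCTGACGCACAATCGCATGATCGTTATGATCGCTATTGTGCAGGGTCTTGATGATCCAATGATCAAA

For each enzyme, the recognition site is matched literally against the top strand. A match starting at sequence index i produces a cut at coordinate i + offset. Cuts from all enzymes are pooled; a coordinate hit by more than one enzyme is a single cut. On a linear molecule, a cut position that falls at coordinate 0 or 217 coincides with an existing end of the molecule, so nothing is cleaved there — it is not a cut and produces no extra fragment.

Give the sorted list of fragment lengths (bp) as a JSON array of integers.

[3,4,5,6,6,6,6,6,7,8,9,9,9,10,10,10,11,12,15,17,23,25]

Site scan:
  PtaIV (ATGATC, off=6): starts [15, 89, 95, 146, 166, 175, 200, 208] → cuts [21, 95, 101, 152, 172, 181, 206, 214]
  FykI (CGGAC, off=4): starts [34, 40, 46, 74, 113] → cuts [38, 44, 50, 78, 117]
  KluV (TGACGCA, off=5): starts [22, 64, 80, 124, 152] → cuts [27, 69, 85, 129, 157]
  YnoI (GGGGAG, off=4): starts [0, 56, 107] → cuts [4, 60, 111]

All cut coordinates (distinct, sorted): [4, 21, 27, 38, 44, 50, 60, 69, 78, 85, 95, 101, 111, 117, 129, 152, 157, 172, 181, 206, 214]

Fragments:
  [0,4): 4 bp
  [4,21): 17 bp
  [21,27): 6 bp
  [27,38): 11 bp
  [38,44): 6 bp
  [44,50): 6 bp
  [50,60): 10 bp
  [60,69): 9 bp
  [69,78): 9 bp
  [78,85): 7 bp
  [85,95): 10 bp
  [95,101): 6 bp
  [101,111): 10 bp
  [111,117): 6 bp
  [117,129): 12 bp
  [129,152): 23 bp
  [152,157): 5 bp
  [157,172): 15 bp
  [172,181): 9 bp
  [181,206): 25 bp
  [206,214): 8 bp
  [214,217): 3 bp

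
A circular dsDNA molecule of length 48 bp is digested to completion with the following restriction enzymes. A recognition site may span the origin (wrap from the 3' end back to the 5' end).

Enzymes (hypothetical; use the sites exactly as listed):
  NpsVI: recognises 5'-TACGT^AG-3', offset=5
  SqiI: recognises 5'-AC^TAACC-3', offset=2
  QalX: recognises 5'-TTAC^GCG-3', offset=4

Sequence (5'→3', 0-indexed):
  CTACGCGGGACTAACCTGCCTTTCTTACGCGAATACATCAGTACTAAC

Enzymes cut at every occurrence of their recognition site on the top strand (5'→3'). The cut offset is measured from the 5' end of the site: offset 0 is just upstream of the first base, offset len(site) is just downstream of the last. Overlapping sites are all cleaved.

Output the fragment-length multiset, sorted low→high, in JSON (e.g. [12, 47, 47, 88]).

[15,16,17]

Per-enzyme occurrences:
  NpsVI (TACGTAG, off=5): no sites
  SqiI ACTAACC/2: at [9, 42] ⇒ [11, 44]
  QalX TTACGCG/4: at [24] ⇒ [28]

Pooled cuts: [11, 28, 44]

Fragment lengths:
  11→28: 17 bp
  28→44: 16 bp
  44→11 (wrap): 48-44+11 = 15 bp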